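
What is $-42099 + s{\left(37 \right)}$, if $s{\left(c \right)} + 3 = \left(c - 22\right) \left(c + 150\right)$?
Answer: $-39297$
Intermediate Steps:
$s{\left(c \right)} = -3 + \left(-22 + c\right) \left(150 + c\right)$ ($s{\left(c \right)} = -3 + \left(c - 22\right) \left(c + 150\right) = -3 + \left(-22 + c\right) \left(150 + c\right)$)
$-42099 + s{\left(37 \right)} = -42099 + \left(-3303 + 37^{2} + 128 \cdot 37\right) = -42099 + \left(-3303 + 1369 + 4736\right) = -42099 + 2802 = -39297$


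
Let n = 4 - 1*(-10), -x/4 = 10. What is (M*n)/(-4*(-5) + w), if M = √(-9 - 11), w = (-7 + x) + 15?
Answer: -7*I*√5/3 ≈ -5.2175*I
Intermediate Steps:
x = -40 (x = -4*10 = -40)
n = 14 (n = 4 + 10 = 14)
w = -32 (w = (-7 - 40) + 15 = -47 + 15 = -32)
M = 2*I*√5 (M = √(-20) = 2*I*√5 ≈ 4.4721*I)
(M*n)/(-4*(-5) + w) = ((2*I*√5)*14)/(-4*(-5) - 32) = (28*I*√5)/(20 - 32) = (28*I*√5)/(-12) = (28*I*√5)*(-1/12) = -7*I*√5/3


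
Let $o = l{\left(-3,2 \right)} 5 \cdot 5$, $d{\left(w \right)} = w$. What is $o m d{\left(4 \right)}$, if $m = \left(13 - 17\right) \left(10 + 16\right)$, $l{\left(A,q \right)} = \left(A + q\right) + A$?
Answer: $41600$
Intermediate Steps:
$l{\left(A,q \right)} = q + 2 A$
$m = -104$ ($m = \left(-4\right) 26 = -104$)
$o = -100$ ($o = \left(2 + 2 \left(-3\right)\right) 5 \cdot 5 = \left(2 - 6\right) 5 \cdot 5 = \left(-4\right) 5 \cdot 5 = \left(-20\right) 5 = -100$)
$o m d{\left(4 \right)} = \left(-100\right) \left(-104\right) 4 = 10400 \cdot 4 = 41600$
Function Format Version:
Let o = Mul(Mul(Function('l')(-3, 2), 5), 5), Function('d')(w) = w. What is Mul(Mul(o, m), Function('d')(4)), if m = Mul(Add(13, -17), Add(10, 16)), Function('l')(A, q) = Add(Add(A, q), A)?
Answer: 41600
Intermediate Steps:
Function('l')(A, q) = Add(q, Mul(2, A))
m = -104 (m = Mul(-4, 26) = -104)
o = -100 (o = Mul(Mul(Add(2, Mul(2, -3)), 5), 5) = Mul(Mul(Add(2, -6), 5), 5) = Mul(Mul(-4, 5), 5) = Mul(-20, 5) = -100)
Mul(Mul(o, m), Function('d')(4)) = Mul(Mul(-100, -104), 4) = Mul(10400, 4) = 41600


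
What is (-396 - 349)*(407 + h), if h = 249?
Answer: -488720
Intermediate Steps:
(-396 - 349)*(407 + h) = (-396 - 349)*(407 + 249) = -745*656 = -488720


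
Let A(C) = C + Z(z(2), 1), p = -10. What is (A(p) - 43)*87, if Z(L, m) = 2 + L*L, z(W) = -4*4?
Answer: 17835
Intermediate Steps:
z(W) = -16
Z(L, m) = 2 + L²
A(C) = 258 + C (A(C) = C + (2 + (-16)²) = C + (2 + 256) = C + 258 = 258 + C)
(A(p) - 43)*87 = ((258 - 10) - 43)*87 = (248 - 43)*87 = 205*87 = 17835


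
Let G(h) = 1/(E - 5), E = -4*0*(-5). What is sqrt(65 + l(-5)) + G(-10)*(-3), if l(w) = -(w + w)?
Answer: 3/5 + 5*sqrt(3) ≈ 9.2603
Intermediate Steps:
E = 0 (E = 0*(-5) = 0)
l(w) = -2*w
G(h) = -1/5 (G(h) = 1/(0 - 5) = 1/(-5) = -1/5)
sqrt(65 + l(-5)) + G(-10)*(-3) = sqrt(65 - 2*(-5)) - 1/5*(-3) = sqrt(65 + 10) + 3/5 = sqrt(75) + 3/5 = 5*sqrt(3) + 3/5 = 3/5 + 5*sqrt(3)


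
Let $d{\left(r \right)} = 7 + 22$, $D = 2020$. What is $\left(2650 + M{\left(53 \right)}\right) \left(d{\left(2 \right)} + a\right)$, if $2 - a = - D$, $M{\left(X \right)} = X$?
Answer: $5543853$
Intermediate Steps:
$d{\left(r \right)} = 29$
$a = 2022$ ($a = 2 - \left(-1\right) 2020 = 2 - -2020 = 2 + 2020 = 2022$)
$\left(2650 + M{\left(53 \right)}\right) \left(d{\left(2 \right)} + a\right) = \left(2650 + 53\right) \left(29 + 2022\right) = 2703 \cdot 2051 = 5543853$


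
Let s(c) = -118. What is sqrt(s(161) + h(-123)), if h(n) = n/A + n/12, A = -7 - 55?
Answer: I*sqrt(485367)/62 ≈ 11.237*I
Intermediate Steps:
A = -62
h(n) = 25*n/372 (h(n) = n/(-62) + n/12 = n*(-1/62) + n*(1/12) = -n/62 + n/12 = 25*n/372)
sqrt(s(161) + h(-123)) = sqrt(-118 + (25/372)*(-123)) = sqrt(-118 - 1025/124) = sqrt(-15657/124) = I*sqrt(485367)/62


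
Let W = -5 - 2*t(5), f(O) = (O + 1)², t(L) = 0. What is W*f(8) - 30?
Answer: -435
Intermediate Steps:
f(O) = (1 + O)²
W = -5 (W = -5 - 2*0 = -5 + 0 = -5)
W*f(8) - 30 = -5*(1 + 8)² - 30 = -5*9² - 30 = -5*81 - 30 = -405 - 30 = -435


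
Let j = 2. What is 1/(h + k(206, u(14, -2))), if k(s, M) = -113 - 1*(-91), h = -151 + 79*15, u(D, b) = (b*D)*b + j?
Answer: 1/1012 ≈ 0.00098814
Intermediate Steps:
u(D, b) = 2 + D*b² (u(D, b) = (b*D)*b + 2 = (D*b)*b + 2 = D*b² + 2 = 2 + D*b²)
h = 1034 (h = -151 + 1185 = 1034)
k(s, M) = -22 (k(s, M) = -113 + 91 = -22)
1/(h + k(206, u(14, -2))) = 1/(1034 - 22) = 1/1012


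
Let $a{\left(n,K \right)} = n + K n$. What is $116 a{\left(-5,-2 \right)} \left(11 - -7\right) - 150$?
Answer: $10290$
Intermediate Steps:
$116 a{\left(-5,-2 \right)} \left(11 - -7\right) - 150 = 116 - 5 \left(1 - 2\right) \left(11 - -7\right) - 150 = 116 \left(-5\right) \left(-1\right) \left(11 + 7\right) - 150 = 116 \cdot 5 \cdot 18 - 150 = 116 \cdot 90 - 150 = 10440 - 150 = 10290$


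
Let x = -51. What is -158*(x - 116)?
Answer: 26386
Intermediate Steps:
-158*(x - 116) = -158*(-51 - 116) = -158*(-167) = 26386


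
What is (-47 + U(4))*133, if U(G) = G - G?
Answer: -6251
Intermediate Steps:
U(G) = 0
(-47 + U(4))*133 = (-47 + 0)*133 = -47*133 = -6251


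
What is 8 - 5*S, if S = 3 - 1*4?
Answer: 13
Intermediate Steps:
S = -1 (S = 3 - 4 = -1)
8 - 5*S = 8 - 5*(-1) = 8 + 5 = 13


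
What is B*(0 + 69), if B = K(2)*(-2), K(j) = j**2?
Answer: -552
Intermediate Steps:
B = -8 (B = 2**2*(-2) = 4*(-2) = -8)
B*(0 + 69) = -8*(0 + 69) = -8*69 = -552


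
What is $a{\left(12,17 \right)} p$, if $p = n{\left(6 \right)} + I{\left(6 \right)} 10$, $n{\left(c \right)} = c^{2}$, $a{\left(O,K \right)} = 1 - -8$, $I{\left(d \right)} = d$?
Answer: $864$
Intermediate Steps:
$a{\left(O,K \right)} = 9$ ($a{\left(O,K \right)} = 1 + 8 = 9$)
$p = 96$ ($p = 6^{2} + 6 \cdot 10 = 36 + 60 = 96$)
$a{\left(12,17 \right)} p = 9 \cdot 96 = 864$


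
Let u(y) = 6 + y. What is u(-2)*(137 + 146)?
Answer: 1132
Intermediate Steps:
u(-2)*(137 + 146) = (6 - 2)*(137 + 146) = 4*283 = 1132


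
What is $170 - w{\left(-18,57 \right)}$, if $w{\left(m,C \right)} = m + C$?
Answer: $131$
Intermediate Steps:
$w{\left(m,C \right)} = C + m$
$170 - w{\left(-18,57 \right)} = 170 - \left(57 - 18\right) = 170 - 39 = 131$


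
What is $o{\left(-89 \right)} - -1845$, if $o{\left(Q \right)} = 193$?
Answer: $2038$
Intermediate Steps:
$o{\left(-89 \right)} - -1845 = 193 - -1845 = 193 + 1845 = 2038$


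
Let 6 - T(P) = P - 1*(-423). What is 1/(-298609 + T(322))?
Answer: -1/299348 ≈ -3.3406e-6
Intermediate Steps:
T(P) = -417 - P (T(P) = 6 - (P - 1*(-423)) = 6 - (P + 423) = 6 - (423 + P) = 6 + (-423 - P) = -417 - P)
1/(-298609 + T(322)) = 1/(-298609 + (-417 - 1*322)) = 1/(-298609 + (-417 - 322)) = 1/(-298609 - 739) = 1/(-299348) = -1/299348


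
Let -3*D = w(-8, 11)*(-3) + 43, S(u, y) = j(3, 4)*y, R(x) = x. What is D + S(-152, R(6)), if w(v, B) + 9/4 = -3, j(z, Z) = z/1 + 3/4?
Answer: 35/12 ≈ 2.9167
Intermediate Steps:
j(z, Z) = ¾ + z (j(z, Z) = z*1 + 3*(¼) = z + ¾ = ¾ + z)
S(u, y) = 15*y/4 (S(u, y) = (¾ + 3)*y = 15*y/4)
w(v, B) = -21/4 (w(v, B) = -9/4 - 3 = -21/4)
D = -235/12 (D = -(-21/4*(-3) + 43)/3 = -(63/4 + 43)/3 = -⅓*235/4 = -235/12 ≈ -19.583)
D + S(-152, R(6)) = -235/12 + (15/4)*6 = -235/12 + 45/2 = 35/12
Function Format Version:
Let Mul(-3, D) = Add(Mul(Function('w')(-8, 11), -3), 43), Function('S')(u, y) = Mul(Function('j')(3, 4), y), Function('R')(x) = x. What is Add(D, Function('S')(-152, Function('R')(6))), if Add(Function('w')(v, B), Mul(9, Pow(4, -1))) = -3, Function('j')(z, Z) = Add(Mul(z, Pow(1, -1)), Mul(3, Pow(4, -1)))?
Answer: Rational(35, 12) ≈ 2.9167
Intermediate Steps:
Function('j')(z, Z) = Add(Rational(3, 4), z) (Function('j')(z, Z) = Add(Mul(z, 1), Mul(3, Rational(1, 4))) = Add(z, Rational(3, 4)) = Add(Rational(3, 4), z))
Function('S')(u, y) = Mul(Rational(15, 4), y) (Function('S')(u, y) = Mul(Add(Rational(3, 4), 3), y) = Mul(Rational(15, 4), y))
Function('w')(v, B) = Rational(-21, 4) (Function('w')(v, B) = Add(Rational(-9, 4), -3) = Rational(-21, 4))
D = Rational(-235, 12) (D = Mul(Rational(-1, 3), Add(Mul(Rational(-21, 4), -3), 43)) = Mul(Rational(-1, 3), Add(Rational(63, 4), 43)) = Mul(Rational(-1, 3), Rational(235, 4)) = Rational(-235, 12) ≈ -19.583)
Add(D, Function('S')(-152, Function('R')(6))) = Add(Rational(-235, 12), Mul(Rational(15, 4), 6)) = Add(Rational(-235, 12), Rational(45, 2)) = Rational(35, 12)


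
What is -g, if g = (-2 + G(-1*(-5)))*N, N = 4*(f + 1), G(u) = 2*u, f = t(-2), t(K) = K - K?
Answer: -32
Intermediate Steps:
t(K) = 0
f = 0
N = 4 (N = 4*(0 + 1) = 4*1 = 4)
g = 32 (g = (-2 + 2*(-1*(-5)))*4 = (-2 + 2*5)*4 = (-2 + 10)*4 = 8*4 = 32)
-g = -1*32 = -32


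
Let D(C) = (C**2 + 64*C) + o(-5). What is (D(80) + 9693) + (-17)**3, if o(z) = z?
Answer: 16295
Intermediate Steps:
D(C) = -5 + C**2 + 64*C (D(C) = (C**2 + 64*C) - 5 = -5 + C**2 + 64*C)
(D(80) + 9693) + (-17)**3 = ((-5 + 80**2 + 64*80) + 9693) + (-17)**3 = ((-5 + 6400 + 5120) + 9693) - 4913 = (11515 + 9693) - 4913 = 21208 - 4913 = 16295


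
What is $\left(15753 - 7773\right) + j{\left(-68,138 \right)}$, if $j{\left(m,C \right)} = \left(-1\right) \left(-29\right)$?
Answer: $8009$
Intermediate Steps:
$j{\left(m,C \right)} = 29$
$\left(15753 - 7773\right) + j{\left(-68,138 \right)} = \left(15753 - 7773\right) + 29 = 7980 + 29 = 8009$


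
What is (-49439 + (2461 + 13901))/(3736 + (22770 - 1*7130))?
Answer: -33077/19376 ≈ -1.7071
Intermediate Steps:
(-49439 + (2461 + 13901))/(3736 + (22770 - 1*7130)) = (-49439 + 16362)/(3736 + (22770 - 7130)) = -33077/(3736 + 15640) = -33077/19376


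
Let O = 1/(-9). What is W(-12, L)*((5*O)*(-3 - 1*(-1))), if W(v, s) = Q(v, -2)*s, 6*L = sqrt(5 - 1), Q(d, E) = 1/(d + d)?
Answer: -5/324 ≈ -0.015432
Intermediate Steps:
Q(d, E) = 1/(2*d)
L = 1/3 (L = sqrt(5 - 1)/6 = sqrt(4)/6 = (1/6)*2 = 1/3 ≈ 0.33333)
O = -1/9 ≈ -0.11111
W(v, s) = s/(2*v) (W(v, s) = (1/(2*v))*s = s/(2*v))
W(-12, L)*((5*O)*(-3 - 1*(-1))) = ((1/2)*(1/3)/(-12))*((5*(-1/9))*(-3 - 1*(-1))) = ((1/2)*(1/3)*(-1/12))*(-5*(-3 + 1)/9) = -(-5)*(-2)/648 = -1/72*10/9 = -5/324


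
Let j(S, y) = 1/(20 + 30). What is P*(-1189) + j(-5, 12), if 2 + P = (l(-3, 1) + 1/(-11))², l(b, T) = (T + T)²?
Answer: -95536029/6050 ≈ -15791.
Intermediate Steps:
j(S, y) = 1/50
l(b, T) = 4*T² (l(b, T) = (2*T)² = 4*T²)
P = 1607/121 (P = -2 + (4*1² + 1/(-11))² = -2 + (4*1 - 1/11)² = -2 + (4 - 1/11)² = -2 + (43/11)² = -2 + 1849/121 = 1607/121 ≈ 13.281)
P*(-1189) + j(-5, 12) = (1607/121)*(-1189) + 1/50 = -1910723/121 + 1/50 = -95536029/6050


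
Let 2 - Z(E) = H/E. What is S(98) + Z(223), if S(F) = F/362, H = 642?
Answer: -24549/40363 ≈ -0.60821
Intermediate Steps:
Z(E) = 2 - 642/E
S(F) = F/362 (S(F) = F*(1/362) = F/362)
S(98) + Z(223) = (1/362)*98 + (2 - 642/223) = 49/181 + (2 - 642*1/223) = 49/181 + (2 - 642/223) = 49/181 - 196/223 = -24549/40363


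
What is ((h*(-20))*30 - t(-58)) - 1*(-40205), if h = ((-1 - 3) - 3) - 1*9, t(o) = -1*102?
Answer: 49907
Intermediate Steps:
t(o) = -102
h = -16 (h = (-4 - 3) - 9 = -7 - 9 = -16)
((h*(-20))*30 - t(-58)) - 1*(-40205) = (-16*(-20)*30 - 1*(-102)) - 1*(-40205) = (320*30 + 102) + 40205 = (9600 + 102) + 40205 = 9702 + 40205 = 49907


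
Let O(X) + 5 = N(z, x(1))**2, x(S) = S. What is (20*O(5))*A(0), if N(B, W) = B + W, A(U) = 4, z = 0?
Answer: -320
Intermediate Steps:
O(X) = -4 (O(X) = -5 + (0 + 1)**2 = -5 + 1**2 = -5 + 1 = -4)
(20*O(5))*A(0) = (20*(-4))*4 = -80*4 = -320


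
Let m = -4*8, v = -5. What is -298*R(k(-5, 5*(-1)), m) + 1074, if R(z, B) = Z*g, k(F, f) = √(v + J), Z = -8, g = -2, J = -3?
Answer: -3694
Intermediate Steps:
m = -32
k(F, f) = 2*I*√2 (k(F, f) = √(-5 - 3) = √(-8) = 2*I*√2)
R(z, B) = 16 (R(z, B) = -8*(-2) = 16)
-298*R(k(-5, 5*(-1)), m) + 1074 = -298*16 + 1074 = -4768 + 1074 = -3694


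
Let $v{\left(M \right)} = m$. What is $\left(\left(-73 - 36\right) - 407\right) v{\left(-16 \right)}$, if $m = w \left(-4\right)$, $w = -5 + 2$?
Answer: $-6192$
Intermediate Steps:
$w = -3$
$m = 12$ ($m = \left(-3\right) \left(-4\right) = 12$)
$v{\left(M \right)} = 12$
$\left(\left(-73 - 36\right) - 407\right) v{\left(-16 \right)} = \left(\left(-73 - 36\right) - 407\right) 12 = \left(-109 - 407\right) 12 = \left(-516\right) 12 = -6192$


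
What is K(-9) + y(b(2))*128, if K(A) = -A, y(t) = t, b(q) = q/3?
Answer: 283/3 ≈ 94.333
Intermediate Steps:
b(q) = q/3 (b(q) = q*(1/3) = q/3)
K(-9) + y(b(2))*128 = -1*(-9) + ((1/3)*2)*128 = 9 + (2/3)*128 = 9 + 256/3 = 283/3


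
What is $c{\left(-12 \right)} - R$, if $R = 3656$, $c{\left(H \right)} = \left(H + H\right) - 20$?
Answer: $-3700$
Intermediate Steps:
$c{\left(H \right)} = -20 + 2 H$ ($c{\left(H \right)} = 2 H - 20 = -20 + 2 H$)
$c{\left(-12 \right)} - R = \left(-20 + 2 \left(-12\right)\right) - 3656 = \left(-20 - 24\right) - 3656 = -44 - 3656 = -3700$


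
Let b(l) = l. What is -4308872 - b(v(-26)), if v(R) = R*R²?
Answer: -4291296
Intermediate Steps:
v(R) = R³
-4308872 - b(v(-26)) = -4308872 - 1*(-26)³ = -4308872 - 1*(-17576) = -4308872 + 17576 = -4291296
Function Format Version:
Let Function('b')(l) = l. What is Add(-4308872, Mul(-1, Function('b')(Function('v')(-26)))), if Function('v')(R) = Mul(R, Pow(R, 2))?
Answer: -4291296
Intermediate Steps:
Function('v')(R) = Pow(R, 3)
Add(-4308872, Mul(-1, Function('b')(Function('v')(-26)))) = Add(-4308872, Mul(-1, Pow(-26, 3))) = Add(-4308872, Mul(-1, -17576)) = Add(-4308872, 17576) = -4291296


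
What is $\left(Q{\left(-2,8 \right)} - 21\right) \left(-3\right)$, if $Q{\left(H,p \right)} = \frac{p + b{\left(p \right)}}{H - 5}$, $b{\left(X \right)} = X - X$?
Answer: $\frac{465}{7} \approx 66.429$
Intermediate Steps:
$b{\left(X \right)} = 0$
$Q{\left(H,p \right)} = \frac{p}{-5 + H}$ ($Q{\left(H,p \right)} = \frac{p + 0}{H - 5} = \frac{p}{-5 + H}$)
$\left(Q{\left(-2,8 \right)} - 21\right) \left(-3\right) = \left(\frac{8}{-5 - 2} - 21\right) \left(-3\right) = \left(\frac{8}{-7} - 21\right) \left(-3\right) = \left(8 \left(- \frac{1}{7}\right) - 21\right) \left(-3\right) = \left(- \frac{8}{7} - 21\right) \left(-3\right) = \left(- \frac{155}{7}\right) \left(-3\right) = \frac{465}{7}$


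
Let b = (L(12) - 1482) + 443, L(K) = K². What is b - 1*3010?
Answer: -3905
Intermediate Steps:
b = -895 (b = (12² - 1482) + 443 = (144 - 1482) + 443 = -1338 + 443 = -895)
b - 1*3010 = -895 - 1*3010 = -895 - 3010 = -3905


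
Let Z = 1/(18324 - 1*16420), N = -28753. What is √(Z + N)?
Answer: I*√6514739609/476 ≈ 169.57*I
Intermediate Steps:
Z = 1/1904 (Z = 1/(18324 - 16420) = 1/1904 ≈ 0.00052521)
√(Z + N) = √(1/1904 - 28753) = √(-54745711/1904) = I*√6514739609/476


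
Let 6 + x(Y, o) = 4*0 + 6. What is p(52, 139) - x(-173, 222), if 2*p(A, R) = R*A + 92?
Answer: 3660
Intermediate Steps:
x(Y, o) = 0 (x(Y, o) = -6 + (4*0 + 6) = -6 + (0 + 6) = -6 + 6 = 0)
p(A, R) = 46 + A*R/2 (p(A, R) = (R*A + 92)/2 = (A*R + 92)/2 = (92 + A*R)/2 = 46 + A*R/2)
p(52, 139) - x(-173, 222) = (46 + (½)*52*139) - 1*0 = (46 + 3614) + 0 = 3660 + 0 = 3660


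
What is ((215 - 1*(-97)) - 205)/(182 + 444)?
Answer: 107/626 ≈ 0.17093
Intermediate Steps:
((215 - 1*(-97)) - 205)/(182 + 444) = ((215 + 97) - 205)/626 = (312 - 205)*(1/626) = 107*(1/626) = 107/626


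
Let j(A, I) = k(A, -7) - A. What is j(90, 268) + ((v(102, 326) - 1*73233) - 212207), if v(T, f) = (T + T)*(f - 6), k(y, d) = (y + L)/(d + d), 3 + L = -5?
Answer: -1541791/7 ≈ -2.2026e+5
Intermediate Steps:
L = -8 (L = -3 - 5 = -8)
k(y, d) = (-8 + y)/(2*d) (k(y, d) = (y - 8)/(d + d) = (-8 + y)/((2*d)) = (-8 + y)*(1/(2*d)) = (-8 + y)/(2*d))
j(A, I) = 4/7 - 15*A/14 (j(A, I) = (1/2)*(-8 + A)/(-7) - A = (1/2)*(-1/7)*(-8 + A) - A = (4/7 - A/14) - A = 4/7 - 15*A/14)
v(T, f) = 2*T*(-6 + f) (v(T, f) = (2*T)*(-6 + f) = 2*T*(-6 + f))
j(90, 268) + ((v(102, 326) - 1*73233) - 212207) = (4/7 - 15/14*90) + ((2*102*(-6 + 326) - 1*73233) - 212207) = (4/7 - 675/7) + ((2*102*320 - 73233) - 212207) = -671/7 + ((65280 - 73233) - 212207) = -671/7 + (-7953 - 212207) = -671/7 - 220160 = -1541791/7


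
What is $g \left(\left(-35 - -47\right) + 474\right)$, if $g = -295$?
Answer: $-143370$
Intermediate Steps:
$g \left(\left(-35 - -47\right) + 474\right) = - 295 \left(\left(-35 - -47\right) + 474\right) = - 295 \left(\left(-35 + 47\right) + 474\right) = - 295 \left(12 + 474\right) = \left(-295\right) 486 = -143370$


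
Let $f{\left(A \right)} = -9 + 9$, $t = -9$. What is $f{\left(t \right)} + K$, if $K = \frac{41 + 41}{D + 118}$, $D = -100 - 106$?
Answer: $- \frac{41}{44} \approx -0.93182$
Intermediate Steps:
$D = -206$
$f{\left(A \right)} = 0$
$K = - \frac{41}{44}$ ($K = \frac{41 + 41}{-206 + 118} = \frac{82}{-88} = 82 \left(- \frac{1}{88}\right) = - \frac{41}{44} \approx -0.93182$)
$f{\left(t \right)} + K = 0 - \frac{41}{44} = - \frac{41}{44}$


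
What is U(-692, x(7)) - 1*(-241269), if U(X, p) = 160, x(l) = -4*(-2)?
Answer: 241429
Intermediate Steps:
x(l) = 8
U(-692, x(7)) - 1*(-241269) = 160 - 1*(-241269) = 160 + 241269 = 241429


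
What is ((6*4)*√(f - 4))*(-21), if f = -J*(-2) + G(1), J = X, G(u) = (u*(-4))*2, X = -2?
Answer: -2016*I ≈ -2016.0*I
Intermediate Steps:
G(u) = -8*u (G(u) = -4*u*2 = -8*u)
J = -2
f = -12 (f = -(-2)*(-2) - 8*1 = -1*4 - 8 = -4 - 8 = -12)
((6*4)*√(f - 4))*(-21) = ((6*4)*√(-12 - 4))*(-21) = (24*√(-16))*(-21) = (24*(4*I))*(-21) = (96*I)*(-21) = -2016*I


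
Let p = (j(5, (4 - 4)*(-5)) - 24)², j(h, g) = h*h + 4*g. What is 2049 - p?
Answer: 2048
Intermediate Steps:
j(h, g) = h² + 4*g
p = 1 (p = ((5² + 4*((4 - 4)*(-5))) - 24)² = ((25 + 4*(0*(-5))) - 24)² = ((25 + 4*0) - 24)² = ((25 + 0) - 24)² = (25 - 24)² = 1² = 1)
2049 - p = 2049 - 1*1 = 2049 - 1 = 2048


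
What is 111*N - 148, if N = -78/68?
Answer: -9361/34 ≈ -275.32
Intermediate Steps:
N = -39/34 (N = -78*1/68 = -39/34 ≈ -1.1471)
111*N - 148 = 111*(-39/34) - 148 = -4329/34 - 148 = -9361/34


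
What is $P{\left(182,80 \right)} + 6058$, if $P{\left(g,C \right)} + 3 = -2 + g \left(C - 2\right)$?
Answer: $20249$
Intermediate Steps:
$P{\left(g,C \right)} = -5 + g \left(-2 + C\right)$ ($P{\left(g,C \right)} = -3 + \left(-2 + g \left(C - 2\right)\right) = -3 + \left(-2 + g \left(-2 + C\right)\right) = -5 + g \left(-2 + C\right)$)
$P{\left(182,80 \right)} + 6058 = \left(-5 - 364 + 80 \cdot 182\right) + 6058 = \left(-5 - 364 + 14560\right) + 6058 = 14191 + 6058 = 20249$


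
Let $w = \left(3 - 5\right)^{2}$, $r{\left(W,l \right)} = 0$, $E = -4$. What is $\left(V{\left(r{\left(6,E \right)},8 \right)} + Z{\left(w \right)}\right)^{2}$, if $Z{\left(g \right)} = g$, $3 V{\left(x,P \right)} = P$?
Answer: $\frac{400}{9} \approx 44.444$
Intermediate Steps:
$V{\left(x,P \right)} = \frac{P}{3}$
$w = 4$ ($w = \left(-2\right)^{2} = 4$)
$\left(V{\left(r{\left(6,E \right)},8 \right)} + Z{\left(w \right)}\right)^{2} = \left(\frac{1}{3} \cdot 8 + 4\right)^{2} = \left(\frac{8}{3} + 4\right)^{2} = \left(\frac{20}{3}\right)^{2} = \frac{400}{9}$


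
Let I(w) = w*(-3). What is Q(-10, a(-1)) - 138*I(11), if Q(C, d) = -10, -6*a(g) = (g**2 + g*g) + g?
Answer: 4544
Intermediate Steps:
a(g) = -g**2/3 - g/6 (a(g) = -((g**2 + g*g) + g)/6 = -((g**2 + g**2) + g)/6 = -(2*g**2 + g)/6 = -(g + 2*g**2)/6 = -g**2/3 - g/6)
I(w) = -3*w
Q(-10, a(-1)) - 138*I(11) = -10 - (-414)*11 = -10 - 138*(-33) = -10 + 4554 = 4544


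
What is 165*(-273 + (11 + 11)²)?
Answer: 34815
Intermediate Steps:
165*(-273 + (11 + 11)²) = 165*(-273 + 22²) = 165*(-273 + 484) = 165*211 = 34815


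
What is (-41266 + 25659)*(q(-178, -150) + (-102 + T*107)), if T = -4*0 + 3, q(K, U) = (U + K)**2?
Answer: -1682481421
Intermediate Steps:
q(K, U) = (K + U)**2
T = 3 (T = 0 + 3 = 3)
(-41266 + 25659)*(q(-178, -150) + (-102 + T*107)) = (-41266 + 25659)*((-178 - 150)**2 + (-102 + 3*107)) = -15607*((-328)**2 + (-102 + 321)) = -15607*(107584 + 219) = -15607*107803 = -1682481421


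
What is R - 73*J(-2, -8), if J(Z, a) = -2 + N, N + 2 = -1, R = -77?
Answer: 288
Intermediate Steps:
N = -3 (N = -2 - 1 = -3)
J(Z, a) = -5 (J(Z, a) = -2 - 3 = -5)
R - 73*J(-2, -8) = -77 - 73*(-5) = -77 + 365 = 288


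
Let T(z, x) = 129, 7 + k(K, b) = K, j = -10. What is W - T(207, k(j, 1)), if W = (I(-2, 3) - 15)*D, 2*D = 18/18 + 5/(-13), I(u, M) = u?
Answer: -1745/13 ≈ -134.23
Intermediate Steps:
D = 4/13 (D = (18/18 + 5/(-13))/2 = (18*(1/18) + 5*(-1/13))/2 = (1 - 5/13)/2 = (1/2)*(8/13) = 4/13 ≈ 0.30769)
k(K, b) = -7 + K
W = -68/13 (W = (-2 - 15)*(4/13) = -17*4/13 = -68/13 ≈ -5.2308)
W - T(207, k(j, 1)) = -68/13 - 1*129 = -68/13 - 129 = -1745/13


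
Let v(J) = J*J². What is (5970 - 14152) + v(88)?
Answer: 673290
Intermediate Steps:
v(J) = J³
(5970 - 14152) + v(88) = (5970 - 14152) + 88³ = -8182 + 681472 = 673290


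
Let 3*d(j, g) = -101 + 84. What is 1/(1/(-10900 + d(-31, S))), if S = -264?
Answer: -32717/3 ≈ -10906.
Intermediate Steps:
d(j, g) = -17/3 (d(j, g) = (-101 + 84)/3 = (⅓)*(-17) = -17/3)
1/(1/(-10900 + d(-31, S))) = 1/(1/(-10900 - 17/3)) = 1/(1/(-32717/3)) = 1/(-3/32717) = -32717/3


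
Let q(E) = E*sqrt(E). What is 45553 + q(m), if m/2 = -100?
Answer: 45553 - 2000*I*sqrt(2) ≈ 45553.0 - 2828.4*I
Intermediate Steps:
m = -200 (m = 2*(-100) = -200)
q(E) = E**(3/2)
45553 + q(m) = 45553 + (-200)**(3/2) = 45553 - 2000*I*sqrt(2)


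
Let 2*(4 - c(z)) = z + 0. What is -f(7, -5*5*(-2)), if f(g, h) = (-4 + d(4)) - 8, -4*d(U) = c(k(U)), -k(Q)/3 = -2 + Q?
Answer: 55/4 ≈ 13.750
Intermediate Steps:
k(Q) = 6 - 3*Q (k(Q) = -3*(-2 + Q) = 6 - 3*Q)
c(z) = 4 - z/2 (c(z) = 4 - (z + 0)/2 = 4 - z/2)
d(U) = -¼ - 3*U/8 (d(U) = -(4 - (6 - 3*U)/2)/4 = -(4 + (-3 + 3*U/2))/4 = -(1 + 3*U/2)/4 = -¼ - 3*U/8)
f(g, h) = -55/4 (f(g, h) = (-4 + (-¼ - 3/8*4)) - 8 = (-4 + (-¼ - 3/2)) - 8 = (-4 - 7/4) - 8 = -23/4 - 8 = -55/4)
-f(7, -5*5*(-2)) = -1*(-55/4) = 55/4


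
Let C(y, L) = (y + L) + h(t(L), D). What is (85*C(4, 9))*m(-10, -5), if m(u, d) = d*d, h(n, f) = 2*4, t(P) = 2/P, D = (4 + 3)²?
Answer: 44625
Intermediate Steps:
D = 49 (D = 7² = 49)
h(n, f) = 8
C(y, L) = 8 + L + y (C(y, L) = (y + L) + 8 = (L + y) + 8 = 8 + L + y)
m(u, d) = d²
(85*C(4, 9))*m(-10, -5) = (85*(8 + 9 + 4))*(-5)² = (85*21)*25 = 1785*25 = 44625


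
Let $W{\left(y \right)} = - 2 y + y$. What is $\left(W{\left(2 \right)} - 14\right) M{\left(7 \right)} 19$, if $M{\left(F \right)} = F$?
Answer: $-2128$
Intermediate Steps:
$W{\left(y \right)} = - y$
$\left(W{\left(2 \right)} - 14\right) M{\left(7 \right)} 19 = \left(\left(-1\right) 2 - 14\right) 7 \cdot 19 = \left(-2 - 14\right) 7 \cdot 19 = \left(-16\right) 7 \cdot 19 = \left(-112\right) 19 = -2128$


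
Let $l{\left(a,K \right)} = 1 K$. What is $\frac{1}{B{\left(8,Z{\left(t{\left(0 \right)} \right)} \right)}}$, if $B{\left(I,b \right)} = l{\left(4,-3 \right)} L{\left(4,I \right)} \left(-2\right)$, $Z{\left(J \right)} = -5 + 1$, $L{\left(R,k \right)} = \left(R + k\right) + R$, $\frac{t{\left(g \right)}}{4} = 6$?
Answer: $\frac{1}{96} \approx 0.010417$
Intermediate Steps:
$l{\left(a,K \right)} = K$
$t{\left(g \right)} = 24$ ($t{\left(g \right)} = 4 \cdot 6 = 24$)
$L{\left(R,k \right)} = k + 2 R$
$Z{\left(J \right)} = -4$
$B{\left(I,b \right)} = 48 + 6 I$ ($B{\left(I,b \right)} = - 3 \left(I + 2 \cdot 4\right) \left(-2\right) = - 3 \left(I + 8\right) \left(-2\right) = - 3 \left(8 + I\right) \left(-2\right) = \left(-24 - 3 I\right) \left(-2\right) = 48 + 6 I$)
$\frac{1}{B{\left(8,Z{\left(t{\left(0 \right)} \right)} \right)}} = \frac{1}{48 + 6 \cdot 8} = \frac{1}{48 + 48} = \frac{1}{96}$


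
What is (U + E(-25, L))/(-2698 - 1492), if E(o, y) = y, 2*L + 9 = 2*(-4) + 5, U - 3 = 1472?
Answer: -1469/4190 ≈ -0.35060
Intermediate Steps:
U = 1475 (U = 3 + 1472 = 1475)
L = -6 (L = -9/2 + (2*(-4) + 5)/2 = -9/2 + (-8 + 5)/2 = -9/2 + (1/2)*(-3) = -9/2 - 3/2 = -6)
(U + E(-25, L))/(-2698 - 1492) = (1475 - 6)/(-2698 - 1492) = 1469/(-4190) = 1469*(-1/4190) = -1469/4190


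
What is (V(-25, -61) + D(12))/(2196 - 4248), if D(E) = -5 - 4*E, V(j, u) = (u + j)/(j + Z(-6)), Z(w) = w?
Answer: 173/7068 ≈ 0.024477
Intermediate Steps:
V(j, u) = (j + u)/(-6 + j) (V(j, u) = (u + j)/(j - 6) = (j + u)/(-6 + j))
(V(-25, -61) + D(12))/(2196 - 4248) = ((-25 - 61)/(-6 - 25) + (-5 - 4*12))/(2196 - 4248) = (-86/(-31) + (-5 - 48))/(-2052) = (-1/31*(-86) - 53)*(-1/2052) = (86/31 - 53)*(-1/2052) = -1557/31*(-1/2052) = 173/7068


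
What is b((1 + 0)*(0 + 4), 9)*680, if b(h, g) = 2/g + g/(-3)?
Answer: -17000/9 ≈ -1888.9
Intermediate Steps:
b(h, g) = 2/g - g/3 (b(h, g) = 2/g + g*(-⅓) = 2/g - g/3)
b((1 + 0)*(0 + 4), 9)*680 = (2/9 - ⅓*9)*680 = (2*(⅑) - 3)*680 = (2/9 - 3)*680 = -25/9*680 = -17000/9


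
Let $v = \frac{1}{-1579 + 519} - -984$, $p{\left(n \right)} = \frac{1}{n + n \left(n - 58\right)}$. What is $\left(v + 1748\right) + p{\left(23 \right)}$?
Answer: $\frac{1132303799}{414460} \approx 2732.0$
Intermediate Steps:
$p{\left(n \right)} = \frac{1}{n + n \left(-58 + n\right)}$
$v = \frac{1043039}{1060}$ ($v = \frac{1}{-1060} + 984 = - \frac{1}{1060} + 984 = \frac{1043039}{1060} \approx 984.0$)
$\left(v + 1748\right) + p{\left(23 \right)} = \left(\frac{1043039}{1060} + 1748\right) + \frac{1}{23 \left(-57 + 23\right)} = \frac{2895919}{1060} + \frac{1}{23 \left(-34\right)} = \frac{2895919}{1060} + \frac{1}{23} \left(- \frac{1}{34}\right) = \frac{2895919}{1060} - \frac{1}{782} = \frac{1132303799}{414460}$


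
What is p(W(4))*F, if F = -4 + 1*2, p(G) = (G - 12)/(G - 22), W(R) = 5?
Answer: -14/17 ≈ -0.82353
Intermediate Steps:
p(G) = (-12 + G)/(-22 + G)
F = -2 (F = -4 + 2 = -2)
p(W(4))*F = ((-12 + 5)/(-22 + 5))*(-2) = (-7/(-17))*(-2) = -1/17*(-7)*(-2) = (7/17)*(-2) = -14/17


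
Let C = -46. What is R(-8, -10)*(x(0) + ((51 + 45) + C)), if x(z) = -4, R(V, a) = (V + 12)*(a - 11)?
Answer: -3864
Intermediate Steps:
R(V, a) = (-11 + a)*(12 + V) (R(V, a) = (12 + V)*(-11 + a) = (-11 + a)*(12 + V))
R(-8, -10)*(x(0) + ((51 + 45) + C)) = (-132 - 11*(-8) + 12*(-10) - 8*(-10))*(-4 + ((51 + 45) - 46)) = (-132 + 88 - 120 + 80)*(-4 + (96 - 46)) = -84*(-4 + 50) = -84*46 = -3864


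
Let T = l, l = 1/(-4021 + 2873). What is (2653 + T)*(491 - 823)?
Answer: -252788369/287 ≈ -8.8080e+5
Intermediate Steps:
l = -1/1148 (l = 1/(-1148) = -1/1148 ≈ -0.00087108)
T = -1/1148 ≈ -0.00087108
(2653 + T)*(491 - 823) = (2653 - 1/1148)*(491 - 823) = (3045643/1148)*(-332) = -252788369/287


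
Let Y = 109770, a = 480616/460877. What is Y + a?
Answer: 50590948906/460877 ≈ 1.0977e+5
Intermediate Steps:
a = 480616/460877 (a = 480616*(1/460877) = 480616/460877 ≈ 1.0428)
Y + a = 109770 + 480616/460877 = 50590948906/460877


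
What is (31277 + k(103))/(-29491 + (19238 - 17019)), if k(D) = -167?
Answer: -15555/13636 ≈ -1.1407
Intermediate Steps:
(31277 + k(103))/(-29491 + (19238 - 17019)) = (31277 - 167)/(-29491 + (19238 - 17019)) = 31110/(-29491 + 2219) = 31110/(-27272) = 31110*(-1/27272) = -15555/13636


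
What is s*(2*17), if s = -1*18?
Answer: -612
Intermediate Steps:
s = -18
s*(2*17) = -36*17 = -18*34 = -612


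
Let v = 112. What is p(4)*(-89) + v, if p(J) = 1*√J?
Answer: -66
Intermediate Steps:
p(J) = √J
p(4)*(-89) + v = √4*(-89) + 112 = 2*(-89) + 112 = -178 + 112 = -66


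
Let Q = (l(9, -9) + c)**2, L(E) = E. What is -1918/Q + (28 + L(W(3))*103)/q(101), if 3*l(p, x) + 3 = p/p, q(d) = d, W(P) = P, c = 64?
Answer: 5211119/1823050 ≈ 2.8585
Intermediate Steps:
l(p, x) = -2/3 (l(p, x) = -1 + (p/p)/3 = -1 + (1/3)*1 = -1 + 1/3 = -2/3)
Q = 36100/9 (Q = (-2/3 + 64)**2 = (190/3)**2 = 36100/9 ≈ 4011.1)
-1918/Q + (28 + L(W(3))*103)/q(101) = -1918/36100/9 + (28 + 3*103)/101 = -1918*9/36100 + (28 + 309)*(1/101) = -8631/18050 + 337*(1/101) = -8631/18050 + 337/101 = 5211119/1823050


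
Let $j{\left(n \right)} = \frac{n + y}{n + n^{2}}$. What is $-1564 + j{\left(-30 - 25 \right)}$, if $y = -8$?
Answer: $- \frac{516127}{330} \approx -1564.0$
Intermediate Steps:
$j{\left(n \right)} = \frac{-8 + n}{n + n^{2}}$ ($j{\left(n \right)} = \frac{n - 8}{n + n^{2}} = \frac{-8 + n}{n + n^{2}}$)
$-1564 + j{\left(-30 - 25 \right)} = -1564 + \frac{-8 - 55}{\left(-30 - 25\right) \left(1 - 55\right)} = -1564 + \frac{-8 - 55}{\left(-55\right) \left(1 - 55\right)} = -1564 - \frac{1}{55} \frac{1}{-54} \left(-63\right) = -1564 - \left(- \frac{1}{2970}\right) \left(-63\right) = -1564 - \frac{7}{330} = - \frac{516127}{330}$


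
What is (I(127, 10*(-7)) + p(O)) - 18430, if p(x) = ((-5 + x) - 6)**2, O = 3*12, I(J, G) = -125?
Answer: -17930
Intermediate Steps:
O = 36
p(x) = (-11 + x)**2
(I(127, 10*(-7)) + p(O)) - 18430 = (-125 + (-11 + 36)**2) - 18430 = (-125 + 25**2) - 18430 = (-125 + 625) - 18430 = 500 - 18430 = -17930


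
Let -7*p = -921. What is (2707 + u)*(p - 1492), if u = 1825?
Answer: -43158236/7 ≈ -6.1655e+6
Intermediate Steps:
p = 921/7 (p = -⅐*(-921) = 921/7 ≈ 131.57)
(2707 + u)*(p - 1492) = (2707 + 1825)*(921/7 - 1492) = 4532*(-9523/7) = -43158236/7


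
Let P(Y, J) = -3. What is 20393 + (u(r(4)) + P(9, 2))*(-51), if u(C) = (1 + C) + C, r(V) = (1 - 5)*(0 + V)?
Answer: 22127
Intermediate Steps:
r(V) = -4*V
u(C) = 1 + 2*C
20393 + (u(r(4)) + P(9, 2))*(-51) = 20393 + ((1 + 2*(-4*4)) - 3)*(-51) = 20393 + ((1 + 2*(-16)) - 3)*(-51) = 20393 + ((1 - 32) - 3)*(-51) = 20393 + (-31 - 3)*(-51) = 20393 - 34*(-51) = 20393 + 1734 = 22127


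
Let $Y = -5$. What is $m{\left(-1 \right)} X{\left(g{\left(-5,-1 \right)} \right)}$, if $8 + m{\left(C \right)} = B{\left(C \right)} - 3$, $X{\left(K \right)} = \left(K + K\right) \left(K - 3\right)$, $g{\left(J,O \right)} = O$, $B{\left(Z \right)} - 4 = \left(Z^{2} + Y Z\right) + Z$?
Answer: $-16$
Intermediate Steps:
$B{\left(Z \right)} = 4 + Z^{2} - 4 Z$ ($B{\left(Z \right)} = 4 + \left(\left(Z^{2} - 5 Z\right) + Z\right) = 4 + \left(Z^{2} - 4 Z\right) = 4 + Z^{2} - 4 Z$)
$X{\left(K \right)} = 2 K \left(-3 + K\right)$
$m{\left(C \right)} = -7 + C^{2} - 4 C$ ($m{\left(C \right)} = -8 - \left(-1 - C^{2} + 4 C\right) = -8 + \left(1 + C^{2} - 4 C\right) = -7 + C^{2} - 4 C$)
$m{\left(-1 \right)} X{\left(g{\left(-5,-1 \right)} \right)} = \left(-7 + \left(-1\right)^{2} - -4\right) 2 \left(-1\right) \left(-3 - 1\right) = \left(-7 + 1 + 4\right) 2 \left(-1\right) \left(-4\right) = \left(-2\right) 8 = -16$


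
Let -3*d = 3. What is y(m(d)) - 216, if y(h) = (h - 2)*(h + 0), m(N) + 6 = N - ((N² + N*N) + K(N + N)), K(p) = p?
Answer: -153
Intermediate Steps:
d = -1 (d = -⅓*3 = -1)
m(N) = -6 - N - 2*N² (m(N) = -6 + (N - ((N² + N*N) + (N + N))) = -6 + (N - ((N² + N²) + 2*N)) = -6 + (N - (2*N² + 2*N)) = -6 + (N - (2*N + 2*N²)) = -6 + (N + (-2*N - 2*N²)) = -6 + (-N - 2*N²) = -6 - N - 2*N²)
y(h) = h*(-2 + h) (y(h) = (-2 + h)*h = h*(-2 + h))
y(m(d)) - 216 = (-6 - 1*(-1) - 2*(-1)²)*(-2 + (-6 - 1*(-1) - 2*(-1)²)) - 216 = (-6 + 1 - 2*1)*(-2 + (-6 + 1 - 2*1)) - 216 = (-6 + 1 - 2)*(-2 + (-6 + 1 - 2)) - 216 = -7*(-2 - 7) - 216 = -7*(-9) - 216 = 63 - 216 = -153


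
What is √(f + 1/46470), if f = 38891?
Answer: √83983593908370/46470 ≈ 197.21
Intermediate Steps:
√(f + 1/46470) = √(38891 + 1/46470) = √(1807264771/46470) = √83983593908370/46470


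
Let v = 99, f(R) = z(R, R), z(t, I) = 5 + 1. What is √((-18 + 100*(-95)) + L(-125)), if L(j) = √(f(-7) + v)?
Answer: √(-9518 + √105) ≈ 97.508*I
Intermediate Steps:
z(t, I) = 6
f(R) = 6
L(j) = √105 (L(j) = √(6 + 99) = √105)
√((-18 + 100*(-95)) + L(-125)) = √((-18 + 100*(-95)) + √105) = √((-18 - 9500) + √105) = √(-9518 + √105)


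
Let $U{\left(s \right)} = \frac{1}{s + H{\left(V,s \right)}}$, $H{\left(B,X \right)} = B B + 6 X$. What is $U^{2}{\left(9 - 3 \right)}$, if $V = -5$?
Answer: $\frac{1}{4489} \approx 0.00022277$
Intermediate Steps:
$H{\left(B,X \right)} = B^{2} + 6 X$
$U{\left(s \right)} = \frac{1}{25 + 7 s}$ ($U{\left(s \right)} = \frac{1}{s + \left(\left(-5\right)^{2} + 6 s\right)} = \frac{1}{s + \left(25 + 6 s\right)} = \frac{1}{25 + 7 s}$)
$U^{2}{\left(9 - 3 \right)} = \left(\frac{1}{25 + 7 \left(9 - 3\right)}\right)^{2} = \left(\frac{1}{25 + 7 \cdot 6}\right)^{2} = \left(\frac{1}{25 + 42}\right)^{2} = \left(\frac{1}{67}\right)^{2} = \frac{1}{4489}$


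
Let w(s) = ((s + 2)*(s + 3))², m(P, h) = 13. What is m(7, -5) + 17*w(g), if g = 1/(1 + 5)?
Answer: 1054001/1296 ≈ 813.27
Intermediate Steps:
g = ⅙ (g = 1/6 = ⅙ ≈ 0.16667)
w(s) = (2 + s)²*(3 + s)² (w(s) = ((2 + s)*(3 + s))² = (2 + s)²*(3 + s)²)
m(7, -5) + 17*w(g) = 13 + 17*((2 + ⅙)²*(3 + ⅙)²) = 13 + 17*((13/6)²*(19/6)²) = 13 + 17*((169/36)*(361/36)) = 13 + 17*(61009/1296) = 13 + 1037153/1296 = 1054001/1296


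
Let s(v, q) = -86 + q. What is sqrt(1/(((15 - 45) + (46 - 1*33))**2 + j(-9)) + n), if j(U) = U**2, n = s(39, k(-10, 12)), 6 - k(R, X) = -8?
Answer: I*sqrt(9856430)/370 ≈ 8.4851*I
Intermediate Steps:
k(R, X) = 14 (k(R, X) = 6 - 1*(-8) = 6 + 8 = 14)
n = -72 (n = -86 + 14 = -72)
sqrt(1/(((15 - 45) + (46 - 1*33))**2 + j(-9)) + n) = sqrt(1/(((15 - 45) + (46 - 1*33))**2 + (-9)**2) - 72) = sqrt(1/((-30 + (46 - 33))**2 + 81) - 72) = sqrt(1/((-30 + 13)**2 + 81) - 72) = sqrt(1/((-17)**2 + 81) - 72) = sqrt(1/(289 + 81) - 72) = sqrt(1/370 - 72) = sqrt(-26639/370) = I*sqrt(9856430)/370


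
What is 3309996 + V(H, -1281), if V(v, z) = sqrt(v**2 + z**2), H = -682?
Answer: 3309996 + sqrt(2106085) ≈ 3.3114e+6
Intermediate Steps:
3309996 + V(H, -1281) = 3309996 + sqrt((-682)**2 + (-1281)**2) = 3309996 + sqrt(465124 + 1640961) = 3309996 + sqrt(2106085)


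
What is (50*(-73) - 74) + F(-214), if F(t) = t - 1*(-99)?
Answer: -3839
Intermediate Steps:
F(t) = 99 + t (F(t) = t + 99 = 99 + t)
(50*(-73) - 74) + F(-214) = (50*(-73) - 74) + (99 - 214) = (-3650 - 74) - 115 = -3724 - 115 = -3839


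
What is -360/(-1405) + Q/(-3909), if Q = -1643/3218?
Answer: 906161347/3534744522 ≈ 0.25636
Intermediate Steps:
Q = -1643/3218 (Q = -1643*1/3218 = -1643/3218 ≈ -0.51057)
-360/(-1405) + Q/(-3909) = -360/(-1405) - 1643/3218/(-3909) = -360*(-1/1405) - 1643/3218*(-1/3909) = 72/281 + 1643/12579162 = 906161347/3534744522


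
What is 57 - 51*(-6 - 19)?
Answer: 1332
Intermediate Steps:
57 - 51*(-6 - 19) = 57 - 51*(-25) = 57 + 1275 = 1332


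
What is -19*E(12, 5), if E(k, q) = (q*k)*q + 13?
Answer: -5947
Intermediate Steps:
E(k, q) = 13 + k*q**2 (E(k, q) = (k*q)*q + 13 = k*q**2 + 13 = 13 + k*q**2)
-19*E(12, 5) = -19*(13 + 12*5**2) = -19*(13 + 12*25) = -19*(13 + 300) = -19*313 = -5947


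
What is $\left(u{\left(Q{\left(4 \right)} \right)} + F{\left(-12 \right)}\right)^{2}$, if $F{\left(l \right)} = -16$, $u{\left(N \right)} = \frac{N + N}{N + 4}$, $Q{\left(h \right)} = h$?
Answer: $225$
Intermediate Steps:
$u{\left(N \right)} = \frac{2 N}{4 + N}$
$\left(u{\left(Q{\left(4 \right)} \right)} + F{\left(-12 \right)}\right)^{2} = \left(2 \cdot 4 \frac{1}{4 + 4} - 16\right)^{2} = \left(2 \cdot 4 \cdot \frac{1}{8} - 16\right)^{2} = \left(1 - 16\right)^{2} = \left(-15\right)^{2} = 225$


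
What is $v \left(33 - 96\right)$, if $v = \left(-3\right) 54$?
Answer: $10206$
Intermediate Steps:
$v = -162$
$v \left(33 - 96\right) = - 162 \left(33 - 96\right) = \left(-162\right) \left(-63\right) = 10206$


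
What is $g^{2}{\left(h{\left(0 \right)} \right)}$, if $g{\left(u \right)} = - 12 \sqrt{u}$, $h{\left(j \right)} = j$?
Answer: $0$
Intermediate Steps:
$g^{2}{\left(h{\left(0 \right)} \right)} = \left(- 12 \sqrt{0}\right)^{2} = \left(\left(-12\right) 0\right)^{2} = 0^{2} = 0$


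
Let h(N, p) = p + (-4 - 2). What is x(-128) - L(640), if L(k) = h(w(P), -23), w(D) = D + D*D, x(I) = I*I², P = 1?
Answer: -2097123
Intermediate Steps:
x(I) = I³
w(D) = D + D²
h(N, p) = -6 + p (h(N, p) = p - 6 = -6 + p)
L(k) = -29 (L(k) = -6 - 23 = -29)
x(-128) - L(640) = (-128)³ - 1*(-29) = -2097152 + 29 = -2097123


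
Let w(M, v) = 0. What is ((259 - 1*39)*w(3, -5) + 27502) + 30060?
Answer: 57562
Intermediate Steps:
((259 - 1*39)*w(3, -5) + 27502) + 30060 = ((259 - 1*39)*0 + 27502) + 30060 = ((259 - 39)*0 + 27502) + 30060 = (220*0 + 27502) + 30060 = (0 + 27502) + 30060 = 27502 + 30060 = 57562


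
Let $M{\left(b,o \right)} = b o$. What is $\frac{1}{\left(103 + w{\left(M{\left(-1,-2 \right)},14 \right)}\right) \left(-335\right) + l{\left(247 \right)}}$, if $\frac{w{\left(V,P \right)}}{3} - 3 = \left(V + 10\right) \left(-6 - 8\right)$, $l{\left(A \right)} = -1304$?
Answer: $\frac{1}{130016} \approx 7.6914 \cdot 10^{-6}$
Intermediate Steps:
$w{\left(V,P \right)} = -411 - 42 V$ ($w{\left(V,P \right)} = 9 + 3 \left(V + 10\right) \left(-6 - 8\right) = 9 + 3 \left(10 + V\right) \left(-14\right) = 9 + 3 \left(-140 - 14 V\right) = 9 - \left(420 + 42 V\right) = -411 - 42 V$)
$\frac{1}{\left(103 + w{\left(M{\left(-1,-2 \right)},14 \right)}\right) \left(-335\right) + l{\left(247 \right)}} = \frac{1}{\left(103 - \left(411 + 42 \left(\left(-1\right) \left(-2\right)\right)\right)\right) \left(-335\right) - 1304} = \frac{1}{\left(103 - 495\right) \left(-335\right) - 1304} = \frac{1}{\left(-392\right) \left(-335\right) - 1304} = \frac{1}{131320 - 1304} = \frac{1}{130016}$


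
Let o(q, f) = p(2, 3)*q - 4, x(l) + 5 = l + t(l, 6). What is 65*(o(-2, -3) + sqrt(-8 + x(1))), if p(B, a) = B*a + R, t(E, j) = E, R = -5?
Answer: -390 + 65*I*sqrt(11) ≈ -390.0 + 215.58*I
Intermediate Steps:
x(l) = -5 + 2*l (x(l) = -5 + (l + l) = -5 + 2*l)
p(B, a) = -5 + B*a (p(B, a) = B*a - 5 = -5 + B*a)
o(q, f) = -4 + q (o(q, f) = (-5 + 2*3)*q - 4 = (-5 + 6)*q - 4 = 1*q - 4 = q - 4 = -4 + q)
65*(o(-2, -3) + sqrt(-8 + x(1))) = 65*((-4 - 2) + sqrt(-8 + (-5 + 2*1))) = 65*(-6 + sqrt(-8 + (-5 + 2))) = 65*(-6 + sqrt(-8 - 3)) = 65*(-6 + sqrt(-11)) = 65*(-6 + I*sqrt(11)) = -390 + 65*I*sqrt(11)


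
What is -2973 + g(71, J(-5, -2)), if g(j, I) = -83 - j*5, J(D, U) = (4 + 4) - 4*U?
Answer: -3411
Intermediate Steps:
J(D, U) = 8 - 4*U
g(j, I) = -83 - 5*j
-2973 + g(71, J(-5, -2)) = -2973 + (-83 - 5*71) = -2973 + (-83 - 355) = -2973 - 438 = -3411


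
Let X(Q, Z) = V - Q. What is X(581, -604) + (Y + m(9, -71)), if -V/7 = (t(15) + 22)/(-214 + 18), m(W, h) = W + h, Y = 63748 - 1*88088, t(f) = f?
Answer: -699487/28 ≈ -24982.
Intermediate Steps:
Y = -24340 (Y = 63748 - 88088 = -24340)
V = 37/28 (V = -7*(15 + 22)/(-214 + 18) = -259/(-196) = -259*(-1)/196 = -7*(-37/196) = 37/28 ≈ 1.3214)
X(Q, Z) = 37/28 - Q
X(581, -604) + (Y + m(9, -71)) = (37/28 - 1*581) + (-24340 + (9 - 71)) = (37/28 - 581) + (-24340 - 62) = -16231/28 - 24402 = -699487/28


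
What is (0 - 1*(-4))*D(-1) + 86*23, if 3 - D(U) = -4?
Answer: 2006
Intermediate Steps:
D(U) = 7 (D(U) = 3 - 1*(-4) = 3 + 4 = 7)
(0 - 1*(-4))*D(-1) + 86*23 = (0 - 1*(-4))*7 + 86*23 = (0 + 4)*7 + 1978 = 4*7 + 1978 = 28 + 1978 = 2006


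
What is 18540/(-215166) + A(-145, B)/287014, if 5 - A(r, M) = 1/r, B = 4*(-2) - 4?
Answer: -9183613401/106602022345 ≈ -0.086149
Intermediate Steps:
B = -12 (B = -8 - 4 = -12)
A(r, M) = 5 - 1/r
18540/(-215166) + A(-145, B)/287014 = 18540/(-215166) + (5 - 1/(-145))/287014 = 18540*(-1/215166) + (5 - 1*(-1/145))*(1/287014) = -3090/35861 + (5 + 1/145)*(1/287014) = -3090/35861 + (726/145)*(1/287014) = -3090/35861 + 363/20808515 = -9183613401/106602022345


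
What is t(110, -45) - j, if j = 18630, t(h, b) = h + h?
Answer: -18410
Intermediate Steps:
t(h, b) = 2*h
t(110, -45) - j = 2*110 - 1*18630 = 220 - 18630 = -18410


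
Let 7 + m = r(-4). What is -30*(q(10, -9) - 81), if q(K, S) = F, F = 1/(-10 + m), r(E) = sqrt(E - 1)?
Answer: 119155/49 + 5*I*sqrt(5)/49 ≈ 2431.7 + 0.22817*I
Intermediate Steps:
r(E) = sqrt(-1 + E)
m = -7 + I*sqrt(5) (m = -7 + sqrt(-1 - 4) = -7 + sqrt(-5) = -7 + I*sqrt(5) ≈ -7.0 + 2.2361*I)
F = 1/(-17 + I*sqrt(5)) (F = 1/(-10 + (-7 + I*sqrt(5))) = 1/(-17 + I*sqrt(5)) ≈ -0.057823 - 0.0076057*I)
q(K, S) = -17/294 - I*sqrt(5)/294
-30*(q(10, -9) - 81) = -30*((-17/294 - I*sqrt(5)/294) - 81) = -30*(-23831/294 - I*sqrt(5)/294) = 119155/49 + 5*I*sqrt(5)/49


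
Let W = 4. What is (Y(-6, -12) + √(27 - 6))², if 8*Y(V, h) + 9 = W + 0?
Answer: 1369/64 - 5*√21/4 ≈ 15.662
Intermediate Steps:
Y(V, h) = -5/8 (Y(V, h) = -9/8 + (4 + 0)/8 = -9/8 + (⅛)*4 = -9/8 + ½ = -5/8)
(Y(-6, -12) + √(27 - 6))² = (-5/8 + √(27 - 6))² = (-5/8 + √21)²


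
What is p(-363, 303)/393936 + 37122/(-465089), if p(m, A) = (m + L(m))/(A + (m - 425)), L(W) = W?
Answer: -1182025509751/14809903441240 ≈ -0.079813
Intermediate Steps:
p(m, A) = 2*m/(-425 + A + m) (p(m, A) = (m + m)/(A + (m - 425)) = (2*m)/(A + (-425 + m)) = (2*m)/(-425 + A + m) = 2*m/(-425 + A + m))
p(-363, 303)/393936 + 37122/(-465089) = (2*(-363)/(-425 + 303 - 363))/393936 + 37122/(-465089) = (2*(-363)/(-485))*(1/393936) + 37122*(-1/465089) = (2*(-363)*(-1/485))*(1/393936) - 37122/465089 = (726/485)*(1/393936) - 37122/465089 = 121/31843160 - 37122/465089 = -1182025509751/14809903441240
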